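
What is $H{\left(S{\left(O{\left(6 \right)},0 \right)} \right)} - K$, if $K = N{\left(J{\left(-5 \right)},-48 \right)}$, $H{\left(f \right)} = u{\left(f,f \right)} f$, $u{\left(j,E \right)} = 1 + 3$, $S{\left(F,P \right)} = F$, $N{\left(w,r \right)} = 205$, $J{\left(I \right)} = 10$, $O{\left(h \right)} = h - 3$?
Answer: $-193$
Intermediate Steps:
$O{\left(h \right)} = -3 + h$
$u{\left(j,E \right)} = 4$
$H{\left(f \right)} = 4 f$
$K = 205$
$H{\left(S{\left(O{\left(6 \right)},0 \right)} \right)} - K = 4 \left(-3 + 6\right) - 205 = 4 \cdot 3 - 205 = 12 - 205 = -193$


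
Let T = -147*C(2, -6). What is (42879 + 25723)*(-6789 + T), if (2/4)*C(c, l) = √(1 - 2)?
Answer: -465738978 - 20168988*I ≈ -4.6574e+8 - 2.0169e+7*I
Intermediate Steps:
C(c, l) = 2*I (C(c, l) = 2*√(1 - 2) = 2*√(-1) = 2*I)
T = -294*I ≈ -294.0*I
(42879 + 25723)*(-6789 + T) = (42879 + 25723)*(-6789 - 294*I) = 68602*(-6789 - 294*I) = -465738978 - 20168988*I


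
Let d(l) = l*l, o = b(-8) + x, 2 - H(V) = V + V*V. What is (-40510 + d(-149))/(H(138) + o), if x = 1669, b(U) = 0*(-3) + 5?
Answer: 18309/17506 ≈ 1.0459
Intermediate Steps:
b(U) = 5 (b(U) = 0 + 5 = 5)
H(V) = 2 - V - V² (H(V) = 2 - (V + V*V) = 2 - (V + V²) = 2 + (-V - V²) = 2 - V - V²)
o = 1674 (o = 5 + 1669 = 1674)
d(l) = l²
(-40510 + d(-149))/(H(138) + o) = (-40510 + (-149)²)/((2 - 1*138 - 1*138²) + 1674) = (-40510 + 22201)/((2 - 138 - 1*19044) + 1674) = -18309/((2 - 138 - 19044) + 1674) = -18309/(-19180 + 1674) = -18309/(-17506) = -18309*(-1/17506) = 18309/17506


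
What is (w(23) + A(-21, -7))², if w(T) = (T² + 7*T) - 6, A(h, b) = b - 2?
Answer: 455625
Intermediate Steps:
A(h, b) = -2 + b
w(T) = -6 + T² + 7*T
(w(23) + A(-21, -7))² = ((-6 + 23² + 7*23) + (-2 - 7))² = ((-6 + 529 + 161) - 9)² = (684 - 9)² = 675² = 455625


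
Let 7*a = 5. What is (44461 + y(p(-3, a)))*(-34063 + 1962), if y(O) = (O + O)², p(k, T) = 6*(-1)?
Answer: -1431865105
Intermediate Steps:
a = 5/7 (a = (⅐)*5 = 5/7 ≈ 0.71429)
p(k, T) = -6
y(O) = 4*O² (y(O) = (2*O)² = 4*O²)
(44461 + y(p(-3, a)))*(-34063 + 1962) = (44461 + 4*(-6)²)*(-34063 + 1962) = (44461 + 4*36)*(-32101) = (44461 + 144)*(-32101) = 44605*(-32101) = -1431865105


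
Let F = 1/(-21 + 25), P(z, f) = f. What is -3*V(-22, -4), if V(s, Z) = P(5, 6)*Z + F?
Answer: 285/4 ≈ 71.250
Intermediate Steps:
F = ¼ (F = 1/4 = ¼ ≈ 0.25000)
V(s, Z) = ¼ + 6*Z (V(s, Z) = 6*Z + ¼ = ¼ + 6*Z)
-3*V(-22, -4) = -3*(¼ + 6*(-4)) = -3*(¼ - 24) = -3*(-95/4) = 285/4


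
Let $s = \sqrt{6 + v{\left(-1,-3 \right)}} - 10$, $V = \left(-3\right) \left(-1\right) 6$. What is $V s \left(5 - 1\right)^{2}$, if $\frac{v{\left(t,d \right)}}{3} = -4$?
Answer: $-2880 + 288 i \sqrt{6} \approx -2880.0 + 705.45 i$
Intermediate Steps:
$V = 18$ ($V = 3 \cdot 6 = 18$)
$v{\left(t,d \right)} = -12$ ($v{\left(t,d \right)} = 3 \left(-4\right) = -12$)
$s = -10 + i \sqrt{6}$ ($s = \sqrt{6 - 12} - 10 = \sqrt{-6} - 10 = i \sqrt{6} - 10 = -10 + i \sqrt{6} \approx -10.0 + 2.4495 i$)
$V s \left(5 - 1\right)^{2} = 18 \left(-10 + i \sqrt{6}\right) \left(5 - 1\right)^{2} = \left(-180 + 18 i \sqrt{6}\right) 4^{2} = \left(-180 + 18 i \sqrt{6}\right) 16 = -2880 + 288 i \sqrt{6}$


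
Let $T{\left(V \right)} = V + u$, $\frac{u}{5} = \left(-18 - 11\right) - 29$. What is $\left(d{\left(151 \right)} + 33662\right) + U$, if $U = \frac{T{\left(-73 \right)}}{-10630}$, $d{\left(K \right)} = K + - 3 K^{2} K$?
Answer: $- \frac{109436274837}{10630} \approx -1.0295 \cdot 10^{7}$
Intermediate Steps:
$u = -290$ ($u = 5 \left(\left(-18 - 11\right) - 29\right) = 5 \left(-29 - 29\right) = 5 \left(-58\right) = -290$)
$d{\left(K \right)} = K - 3 K^{3}$
$T{\left(V \right)} = -290 + V$ ($T{\left(V \right)} = V - 290 = -290 + V$)
$U = \frac{363}{10630}$ ($U = \frac{-290 - 73}{-10630} = \left(-363\right) \left(- \frac{1}{10630}\right) = \frac{363}{10630} \approx 0.034149$)
$\left(d{\left(151 \right)} + 33662\right) + U = \left(\left(151 - 3 \cdot 151^{3}\right) + 33662\right) + \frac{363}{10630} = \left(\left(151 - 10328853\right) + 33662\right) + \frac{363}{10630} = \left(-10328702 + 33662\right) + \frac{363}{10630} = -10295040 + \frac{363}{10630} = - \frac{109436274837}{10630}$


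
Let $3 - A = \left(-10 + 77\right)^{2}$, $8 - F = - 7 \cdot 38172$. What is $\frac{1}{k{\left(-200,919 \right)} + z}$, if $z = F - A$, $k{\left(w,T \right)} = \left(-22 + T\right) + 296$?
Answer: $\frac{1}{272891} \approx 3.6645 \cdot 10^{-6}$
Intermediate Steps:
$F = 267212$ ($F = 8 - - 7 \cdot 38172 = 8 - \left(-1\right) 267204 = 8 - -267204 = 8 + 267204 = 267212$)
$A = -4486$ ($A = 3 - \left(-10 + 77\right)^{2} = 3 - 67^{2} = 3 - 4489 = -4486$)
$k{\left(w,T \right)} = 274 + T$
$z = 271698$ ($z = 267212 - -4486 = 267212 + 4486 = 271698$)
$\frac{1}{k{\left(-200,919 \right)} + z} = \frac{1}{\left(274 + 919\right) + 271698} = \frac{1}{1193 + 271698} = \frac{1}{272891}$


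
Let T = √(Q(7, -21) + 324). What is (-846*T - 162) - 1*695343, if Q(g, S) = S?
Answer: -695505 - 846*√303 ≈ -7.1023e+5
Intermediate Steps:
T = √303 (T = √(-21 + 324) = √303 ≈ 17.407)
(-846*T - 162) - 1*695343 = (-846*√303 - 162) - 1*695343 = (-162 - 846*√303) - 695343 = -695505 - 846*√303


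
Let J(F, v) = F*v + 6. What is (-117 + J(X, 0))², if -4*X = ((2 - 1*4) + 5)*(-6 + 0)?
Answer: 12321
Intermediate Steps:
X = 9/2 (X = -((2 - 1*4) + 5)*(-6 + 0)/4 = -((2 - 4) + 5)*(-6)/4 = -(-2 + 5)*(-6)/4 = -3*(-6)/4 = -¼*(-18) = 9/2 ≈ 4.5000)
J(F, v) = 6 + F*v
(-117 + J(X, 0))² = (-117 + (6 + (9/2)*0))² = (-117 + (6 + 0))² = (-117 + 6)² = (-111)² = 12321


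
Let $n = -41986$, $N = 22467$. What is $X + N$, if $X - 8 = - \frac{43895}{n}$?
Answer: $\frac{943679245}{41986} \approx 22476.0$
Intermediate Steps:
$X = \frac{379783}{41986}$ ($X = 8 - \frac{43895}{-41986} = 8 - - \frac{43895}{41986} = 8 + \frac{43895}{41986} = \frac{379783}{41986} \approx 9.0455$)
$X + N = \frac{379783}{41986} + 22467 = \frac{943679245}{41986}$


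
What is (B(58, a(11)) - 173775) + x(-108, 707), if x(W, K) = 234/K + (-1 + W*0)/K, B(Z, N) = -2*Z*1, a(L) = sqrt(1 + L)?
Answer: -122940704/707 ≈ -1.7389e+5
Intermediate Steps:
B(Z, N) = -2*Z
x(W, K) = 233/K (x(W, K) = 234/K + (-1 + 0)/K = 234/K - 1/K = 233/K)
(B(58, a(11)) - 173775) + x(-108, 707) = (-2*58 - 173775) + 233/707 = (-116 - 173775) + 233*(1/707) = -173891 + 233/707 = -122940704/707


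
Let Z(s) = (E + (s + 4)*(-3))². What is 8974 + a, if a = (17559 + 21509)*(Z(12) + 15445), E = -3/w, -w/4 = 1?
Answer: 2762543943/4 ≈ 6.9064e+8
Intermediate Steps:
w = -4 (w = -4*1 = -4)
E = ¾ (E = -3/(-4) = -3*(-¼) = ¾ ≈ 0.75000)
Z(s) = (-45/4 - 3*s)² (Z(s) = (¾ + (s + 4)*(-3))² = (¾ + (4 + s)*(-3))² = (¾ + (-12 - 3*s))² = (-45/4 - 3*s)²)
a = 2762508047/4 (a = (17559 + 21509)*(9*(15 + 4*12)²/16 + 15445) = 39068*(9*(15 + 48)²/16 + 15445) = 39068*((9/16)*63² + 15445) = 39068*((9/16)*3969 + 15445) = 39068*(35721/16 + 15445) = 39068*(282841/16) = 2762508047/4 ≈ 6.9063e+8)
8974 + a = 8974 + 2762508047/4 = 2762543943/4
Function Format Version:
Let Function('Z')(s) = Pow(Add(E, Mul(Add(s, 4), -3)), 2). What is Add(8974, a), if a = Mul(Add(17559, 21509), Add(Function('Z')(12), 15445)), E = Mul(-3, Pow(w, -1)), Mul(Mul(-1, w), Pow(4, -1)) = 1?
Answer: Rational(2762543943, 4) ≈ 6.9064e+8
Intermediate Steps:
w = -4 (w = Mul(-4, 1) = -4)
E = Rational(3, 4) (E = Mul(-3, Pow(-4, -1)) = Mul(-3, Rational(-1, 4)) = Rational(3, 4) ≈ 0.75000)
Function('Z')(s) = Pow(Add(Rational(-45, 4), Mul(-3, s)), 2) (Function('Z')(s) = Pow(Add(Rational(3, 4), Mul(Add(s, 4), -3)), 2) = Pow(Add(Rational(3, 4), Mul(Add(4, s), -3)), 2) = Pow(Add(Rational(3, 4), Add(-12, Mul(-3, s))), 2) = Pow(Add(Rational(-45, 4), Mul(-3, s)), 2))
a = Rational(2762508047, 4) (a = Mul(Add(17559, 21509), Add(Mul(Rational(9, 16), Pow(Add(15, Mul(4, 12)), 2)), 15445)) = Mul(39068, Add(Mul(Rational(9, 16), Pow(Add(15, 48), 2)), 15445)) = Mul(39068, Add(Mul(Rational(9, 16), Pow(63, 2)), 15445)) = Mul(39068, Add(Mul(Rational(9, 16), 3969), 15445)) = Mul(39068, Add(Rational(35721, 16), 15445)) = Mul(39068, Rational(282841, 16)) = Rational(2762508047, 4) ≈ 6.9063e+8)
Add(8974, a) = Add(8974, Rational(2762508047, 4)) = Rational(2762543943, 4)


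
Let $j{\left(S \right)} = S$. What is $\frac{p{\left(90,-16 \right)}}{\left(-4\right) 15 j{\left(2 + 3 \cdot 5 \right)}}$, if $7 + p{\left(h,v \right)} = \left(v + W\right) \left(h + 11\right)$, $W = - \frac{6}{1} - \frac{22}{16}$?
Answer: $\frac{18943}{8160} \approx 2.3214$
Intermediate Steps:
$W = - \frac{59}{8}$ ($W = \left(-6\right) 1 - \frac{11}{8} = -6 - \frac{11}{8} = - \frac{59}{8} \approx -7.375$)
$p{\left(h,v \right)} = -7 + \left(11 + h\right) \left(- \frac{59}{8} + v\right)$ ($p{\left(h,v \right)} = -7 + \left(v - \frac{59}{8}\right) \left(h + 11\right) = -7 + \left(- \frac{59}{8} + v\right) \left(11 + h\right) = -7 + \left(11 + h\right) \left(- \frac{59}{8} + v\right)$)
$\frac{p{\left(90,-16 \right)}}{\left(-4\right) 15 j{\left(2 + 3 \cdot 5 \right)}} = \frac{- \frac{705}{8} + 11 \left(-16\right) - \frac{2655}{4} + 90 \left(-16\right)}{\left(-4\right) 15 \left(2 + 3 \cdot 5\right)} = \frac{- \frac{705}{8} - 176 - \frac{2655}{4} - 1440}{\left(-60\right) \left(2 + 15\right)} = - \frac{18943}{8 \left(\left(-60\right) 17\right)} = - \frac{18943}{8 \left(-1020\right)} = \left(- \frac{18943}{8}\right) \left(- \frac{1}{1020}\right) = \frac{18943}{8160}$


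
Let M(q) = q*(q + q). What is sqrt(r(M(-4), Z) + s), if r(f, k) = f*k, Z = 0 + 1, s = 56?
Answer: 2*sqrt(22) ≈ 9.3808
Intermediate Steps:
Z = 1
M(q) = 2*q**2 (M(q) = q*(2*q) = 2*q**2)
sqrt(r(M(-4), Z) + s) = sqrt((2*(-4)**2)*1 + 56) = sqrt((2*16)*1 + 56) = sqrt(32*1 + 56) = sqrt(32 + 56) = sqrt(88) = 2*sqrt(22)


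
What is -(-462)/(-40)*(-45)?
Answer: 2079/4 ≈ 519.75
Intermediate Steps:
-(-462)/(-40)*(-45) = -(-462)*(-1)/40*(-45) = -11*21/20*(-45) = -231/20*(-45) = 2079/4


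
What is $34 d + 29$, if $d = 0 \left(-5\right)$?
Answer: $29$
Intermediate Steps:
$d = 0$
$34 d + 29 = 34 \cdot 0 + 29 = 0 + 29 = 29$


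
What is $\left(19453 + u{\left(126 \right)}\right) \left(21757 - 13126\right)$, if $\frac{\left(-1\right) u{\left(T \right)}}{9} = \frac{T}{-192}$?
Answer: $\frac{5374394235}{32} \approx 1.6795 \cdot 10^{8}$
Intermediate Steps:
$u{\left(T \right)} = \frac{3 T}{64}$ ($u{\left(T \right)} = - 9 \frac{T}{-192} = - 9 T \left(- \frac{1}{192}\right) = - 9 \left(- \frac{T}{192}\right) = \frac{3 T}{64}$)
$\left(19453 + u{\left(126 \right)}\right) \left(21757 - 13126\right) = \left(19453 + \frac{3}{64} \cdot 126\right) \left(21757 - 13126\right) = \left(19453 + \frac{189}{32}\right) 8631 = \frac{622685}{32} \cdot 8631 = \frac{5374394235}{32}$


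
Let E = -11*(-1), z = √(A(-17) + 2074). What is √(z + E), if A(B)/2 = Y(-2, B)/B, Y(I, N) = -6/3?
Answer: √(3179 + 51*√66606)/17 ≈ 7.5196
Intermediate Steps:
Y(I, N) = -2 (Y(I, N) = -6*⅓ = -2)
A(B) = -4/B (A(B) = 2*(-2/B) = -4/B)
z = 3*√66606/17 (z = √(-4/(-17) + 2074) = √(-4*(-1/17) + 2074) = √(4/17 + 2074) = √(35262/17) = 3*√66606/17 ≈ 45.544)
E = 11
√(z + E) = √(3*√66606/17 + 11) = √(11 + 3*√66606/17)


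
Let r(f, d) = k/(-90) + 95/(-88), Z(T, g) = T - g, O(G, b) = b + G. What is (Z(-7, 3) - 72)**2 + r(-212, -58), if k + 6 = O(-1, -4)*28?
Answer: 26629189/3960 ≈ 6724.5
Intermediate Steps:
O(G, b) = G + b
k = -146 (k = -6 + (-1 - 4)*28 = -6 - 5*28 = -6 - 140 = -146)
r(f, d) = 2149/3960 (r(f, d) = -146/(-90) + 95/(-88) = -146*(-1/90) + 95*(-1/88) = 73/45 - 95/88 = 2149/3960)
(Z(-7, 3) - 72)**2 + r(-212, -58) = ((-7 - 1*3) - 72)**2 + 2149/3960 = ((-7 - 3) - 72)**2 + 2149/3960 = (-10 - 72)**2 + 2149/3960 = (-82)**2 + 2149/3960 = 6724 + 2149/3960 = 26629189/3960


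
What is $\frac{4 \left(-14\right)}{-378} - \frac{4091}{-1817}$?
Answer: $\frac{117725}{49059} \approx 2.3997$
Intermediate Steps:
$\frac{4 \left(-14\right)}{-378} - \frac{4091}{-1817} = \left(-56\right) \left(- \frac{1}{378}\right) - - \frac{4091}{1817} = \frac{4}{27} + \frac{4091}{1817} = \frac{117725}{49059}$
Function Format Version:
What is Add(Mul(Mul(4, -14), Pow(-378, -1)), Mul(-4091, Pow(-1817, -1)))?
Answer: Rational(117725, 49059) ≈ 2.3997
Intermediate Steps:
Add(Mul(Mul(4, -14), Pow(-378, -1)), Mul(-4091, Pow(-1817, -1))) = Add(Mul(-56, Rational(-1, 378)), Mul(-4091, Rational(-1, 1817))) = Add(Rational(4, 27), Rational(4091, 1817)) = Rational(117725, 49059)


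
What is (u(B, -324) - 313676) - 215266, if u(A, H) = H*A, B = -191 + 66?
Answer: -488442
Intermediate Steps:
B = -125
u(A, H) = A*H
(u(B, -324) - 313676) - 215266 = (-125*(-324) - 313676) - 215266 = (40500 - 313676) - 215266 = -273176 - 215266 = -488442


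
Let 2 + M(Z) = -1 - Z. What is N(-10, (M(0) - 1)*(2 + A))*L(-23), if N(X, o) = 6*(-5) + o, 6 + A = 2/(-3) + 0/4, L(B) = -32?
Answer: 1088/3 ≈ 362.67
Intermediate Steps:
A = -20/3 (A = -6 + (2/(-3) + 0/4) = -6 + (2*(-⅓) + 0*(¼)) = -6 + (-⅔ + 0) = -6 - ⅔ = -20/3 ≈ -6.6667)
M(Z) = -3 - Z (M(Z) = -2 + (-1 - Z) = -3 - Z)
N(X, o) = -30 + o
N(-10, (M(0) - 1)*(2 + A))*L(-23) = (-30 + ((-3 - 1*0) - 1)*(2 - 20/3))*(-32) = (-30 + ((-3 + 0) - 1)*(-14/3))*(-32) = (-30 + (-3 - 1)*(-14/3))*(-32) = (-30 - 4*(-14/3))*(-32) = (-30 + 56/3)*(-32) = -34/3*(-32) = 1088/3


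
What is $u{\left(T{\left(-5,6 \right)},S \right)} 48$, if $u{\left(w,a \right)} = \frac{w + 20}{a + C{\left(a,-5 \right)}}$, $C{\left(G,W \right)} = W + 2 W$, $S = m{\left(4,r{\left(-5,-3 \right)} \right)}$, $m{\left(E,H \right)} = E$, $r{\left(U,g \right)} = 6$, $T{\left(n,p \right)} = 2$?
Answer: $-96$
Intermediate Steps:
$S = 4$
$C{\left(G,W \right)} = 3 W$
$u{\left(w,a \right)} = \frac{20 + w}{-15 + a}$ ($u{\left(w,a \right)} = \frac{w + 20}{a + 3 \left(-5\right)} = \frac{20 + w}{a - 15} = \frac{20 + w}{-15 + a}$)
$u{\left(T{\left(-5,6 \right)},S \right)} 48 = \frac{20 + 2}{-15 + 4} \cdot 48 = \frac{1}{-11} \cdot 22 \cdot 48 = \left(- \frac{1}{11}\right) 22 \cdot 48 = \left(-2\right) 48 = -96$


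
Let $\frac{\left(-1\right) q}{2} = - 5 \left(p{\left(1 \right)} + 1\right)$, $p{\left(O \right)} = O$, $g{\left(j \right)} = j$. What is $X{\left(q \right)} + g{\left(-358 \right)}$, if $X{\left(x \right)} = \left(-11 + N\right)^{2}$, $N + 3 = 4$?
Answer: $-258$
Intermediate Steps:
$N = 1$ ($N = -3 + 4 = 1$)
$q = 20$ ($q = - 2 \left(- 5 \left(1 + 1\right)\right) = - 2 \left(\left(-5\right) 2\right) = \left(-2\right) \left(-10\right) = 20$)
$X{\left(x \right)} = 100$ ($X{\left(x \right)} = \left(-11 + 1\right)^{2} = \left(-10\right)^{2} = 100$)
$X{\left(q \right)} + g{\left(-358 \right)} = 100 - 358 = -258$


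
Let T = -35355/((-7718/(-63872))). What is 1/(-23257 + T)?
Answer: -3859/1218846043 ≈ -3.1661e-6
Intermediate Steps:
T = -1129097280/3859 (T = -35355/((-7718*(-1/63872))) = -35355/3859/31936 = -35355*31936/3859 = -1129097280/3859 ≈ -2.9259e+5)
1/(-23257 + T) = 1/(-23257 - 1129097280/3859) = 1/(-1218846043/3859) = -3859/1218846043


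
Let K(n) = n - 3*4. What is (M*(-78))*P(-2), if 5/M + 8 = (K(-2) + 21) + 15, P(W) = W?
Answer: 390/7 ≈ 55.714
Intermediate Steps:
K(n) = -12 + n (K(n) = n - 12 = -12 + n)
M = 5/14 (M = 5/(-8 + (((-12 - 2) + 21) + 15)) = 5/(-8 + ((-14 + 21) + 15)) = 5/(-8 + (7 + 15)) = 5/(-8 + 22) = 5/14 ≈ 0.35714)
(M*(-78))*P(-2) = ((5/14)*(-78))*(-2) = -195/7*(-2) = 390/7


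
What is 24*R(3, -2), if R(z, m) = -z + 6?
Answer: 72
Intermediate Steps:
R(z, m) = 6 - z
24*R(3, -2) = 24*(6 - 1*3) = 24*(6 - 3) = 24*3 = 72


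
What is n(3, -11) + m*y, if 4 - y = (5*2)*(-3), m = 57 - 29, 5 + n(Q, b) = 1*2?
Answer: 949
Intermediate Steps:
n(Q, b) = -3 (n(Q, b) = -5 + 1*2 = -5 + 2 = -3)
m = 28
y = 34 (y = 4 - 5*2*(-3) = 4 - 10*(-3) = 4 - 1*(-30) = 4 + 30 = 34)
n(3, -11) + m*y = -3 + 28*34 = -3 + 952 = 949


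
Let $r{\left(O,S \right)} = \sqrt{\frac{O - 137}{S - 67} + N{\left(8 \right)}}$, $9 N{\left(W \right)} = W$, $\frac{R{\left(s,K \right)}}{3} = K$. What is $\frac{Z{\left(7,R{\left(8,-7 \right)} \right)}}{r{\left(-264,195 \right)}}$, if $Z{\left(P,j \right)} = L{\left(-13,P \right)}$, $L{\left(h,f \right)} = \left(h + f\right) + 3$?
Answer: $\frac{72 i \sqrt{5170}}{2585} \approx 2.0027 i$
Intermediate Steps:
$R{\left(s,K \right)} = 3 K$
$N{\left(W \right)} = \frac{W}{9}$
$r{\left(O,S \right)} = \sqrt{\frac{8}{9} + \frac{-137 + O}{-67 + S}}$ ($r{\left(O,S \right)} = \sqrt{\frac{O - 137}{S - 67} + \frac{1}{9} \cdot 8} = \sqrt{\frac{-137 + O}{-67 + S} + \frac{8}{9}} = \sqrt{\frac{8}{9} + \frac{-137 + O}{-67 + S}}$)
$L{\left(h,f \right)} = 3 + f + h$ ($L{\left(h,f \right)} = \left(f + h\right) + 3 = 3 + f + h$)
$Z{\left(P,j \right)} = -10 + P$ ($Z{\left(P,j \right)} = 3 + P - 13 = -10 + P$)
$\frac{Z{\left(7,R{\left(8,-7 \right)} \right)}}{r{\left(-264,195 \right)}} = \frac{-10 + 7}{\frac{1}{3} \sqrt{\frac{-1769 + 8 \cdot 195 + 9 \left(-264\right)}{-67 + 195}}} = - \frac{3}{\frac{1}{3} \sqrt{\frac{-1769 + 1560 - 2376}{128}}} = - \frac{3}{\frac{1}{3} \sqrt{\frac{1}{128} \left(-2585\right)}} = - \frac{3}{\frac{1}{3} \sqrt{- \frac{2585}{128}}} = - \frac{3}{\frac{1}{3} \frac{i \sqrt{5170}}{16}} = - \frac{3}{\frac{1}{48} i \sqrt{5170}} = - 3 \left(- \frac{24 i \sqrt{5170}}{2585}\right) = \frac{72 i \sqrt{5170}}{2585}$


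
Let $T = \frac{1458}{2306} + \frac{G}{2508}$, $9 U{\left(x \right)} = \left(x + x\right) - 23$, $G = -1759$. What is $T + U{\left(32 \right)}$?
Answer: $\frac{38920843}{8675172} \approx 4.4865$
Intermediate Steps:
$U{\left(x \right)} = - \frac{23}{9} + \frac{2 x}{9}$ ($U{\left(x \right)} = \frac{\left(x + x\right) - 23}{9} = \frac{2 x - 23}{9} = \frac{-23 + 2 x}{9} = - \frac{23}{9} + \frac{2 x}{9}$)
$T = - \frac{199795}{2891724}$ ($T = \frac{1458}{2306} - \frac{1759}{2508} = 1458 \cdot \frac{1}{2306} - \frac{1759}{2508} = \frac{729}{1153} - \frac{1759}{2508} = - \frac{199795}{2891724} \approx -0.069092$)
$T + U{\left(32 \right)} = - \frac{199795}{2891724} + \left(- \frac{23}{9} + \frac{2}{9} \cdot 32\right) = - \frac{199795}{2891724} + \left(- \frac{23}{9} + \frac{64}{9}\right) = - \frac{199795}{2891724} + \frac{41}{9} = \frac{38920843}{8675172}$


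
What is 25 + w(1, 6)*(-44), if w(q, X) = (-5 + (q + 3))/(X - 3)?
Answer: 119/3 ≈ 39.667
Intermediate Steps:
w(q, X) = (-2 + q)/(-3 + X) (w(q, X) = (-5 + (3 + q))/(-3 + X) = (-2 + q)/(-3 + X))
25 + w(1, 6)*(-44) = 25 + ((-2 + 1)/(-3 + 6))*(-44) = 25 + (-1/3)*(-44) = 25 + ((⅓)*(-1))*(-44) = 25 - ⅓*(-44) = 25 + 44/3 = 119/3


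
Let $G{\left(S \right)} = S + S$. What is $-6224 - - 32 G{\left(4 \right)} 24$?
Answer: $-80$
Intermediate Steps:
$G{\left(S \right)} = 2 S$
$-6224 - - 32 G{\left(4 \right)} 24 = -6224 - - 32 \cdot 2 \cdot 4 \cdot 24 = -6224 - \left(-32\right) 8 \cdot 24 = -6224 - \left(-256\right) 24 = -6224 - -6144 = -6224 + 6144 = -80$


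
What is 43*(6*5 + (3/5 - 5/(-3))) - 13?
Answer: 20617/15 ≈ 1374.5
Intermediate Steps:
43*(6*5 + (3/5 - 5/(-3))) - 13 = 43*(30 + (3*(1/5) - 5*(-1/3))) - 13 = 43*(30 + (3/5 + 5/3)) - 13 = 43*(30 + 34/15) - 13 = 43*(484/15) - 13 = 20812/15 - 13 = 20617/15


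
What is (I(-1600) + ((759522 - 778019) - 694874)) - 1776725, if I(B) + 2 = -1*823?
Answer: -2490921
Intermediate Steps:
I(B) = -825 (I(B) = -2 - 1*823 = -2 - 823 = -825)
(I(-1600) + ((759522 - 778019) - 694874)) - 1776725 = (-825 + ((759522 - 778019) - 694874)) - 1776725 = (-825 + (-18497 - 694874)) - 1776725 = (-825 - 713371) - 1776725 = -714196 - 1776725 = -2490921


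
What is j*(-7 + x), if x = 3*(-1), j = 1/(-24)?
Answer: 5/12 ≈ 0.41667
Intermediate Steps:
j = -1/24 ≈ -0.041667
x = -3
j*(-7 + x) = -(-7 - 3)/24 = -1/24*(-10) = 5/12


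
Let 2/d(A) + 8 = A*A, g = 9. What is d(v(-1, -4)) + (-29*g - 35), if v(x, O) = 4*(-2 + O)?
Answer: -84063/284 ≈ -296.00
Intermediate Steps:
v(x, O) = -8 + 4*O
d(A) = 2/(-8 + A²) (d(A) = 2/(-8 + A*A) = 2/(-8 + A²))
d(v(-1, -4)) + (-29*g - 35) = 2/(-8 + (-8 + 4*(-4))²) + (-29*9 - 35) = 2/(-8 + (-8 - 16)²) + (-261 - 35) = 2/(-8 + (-24)²) - 296 = 2/(-8 + 576) - 296 = 2/568 - 296 = 2*(1/568) - 296 = 1/284 - 296 = -84063/284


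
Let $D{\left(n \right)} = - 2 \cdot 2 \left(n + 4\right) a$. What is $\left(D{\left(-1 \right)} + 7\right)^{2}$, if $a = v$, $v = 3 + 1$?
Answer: $1681$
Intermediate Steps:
$v = 4$
$a = 4$
$D{\left(n \right)} = -64 - 16 n$ ($D{\left(n \right)} = - 2 \cdot 2 \left(n + 4\right) 4 = - 2 \cdot 2 \left(4 + n\right) 4 = - 2 \left(8 + 2 n\right) 4 = \left(-16 - 4 n\right) 4 = -64 - 16 n$)
$\left(D{\left(-1 \right)} + 7\right)^{2} = \left(\left(-64 - -16\right) + 7\right)^{2} = \left(\left(-64 + 16\right) + 7\right)^{2} = \left(-48 + 7\right)^{2} = \left(-41\right)^{2} = 1681$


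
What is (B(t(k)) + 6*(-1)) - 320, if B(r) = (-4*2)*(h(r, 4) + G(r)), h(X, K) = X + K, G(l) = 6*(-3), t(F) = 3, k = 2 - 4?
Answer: -238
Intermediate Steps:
k = -2
G(l) = -18
h(X, K) = K + X
B(r) = 112 - 8*r (B(r) = (-4*2)*((4 + r) - 18) = -8*(-14 + r) = 112 - 8*r)
(B(t(k)) + 6*(-1)) - 320 = ((112 - 8*3) + 6*(-1)) - 320 = ((112 - 24) - 6) - 320 = (88 - 6) - 320 = 82 - 320 = -238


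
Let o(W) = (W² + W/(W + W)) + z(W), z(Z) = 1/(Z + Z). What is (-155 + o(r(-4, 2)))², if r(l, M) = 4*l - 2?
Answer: 37222201/1296 ≈ 28721.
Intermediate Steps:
z(Z) = 1/(2*Z)
r(l, M) = -2 + 4*l
o(W) = ½ + W² + 1/(2*W) (o(W) = (W² + W/(W + W)) + 1/(2*W) = (W² + W/((2*W))) + 1/(2*W) = (W² + (1/(2*W))*W) + 1/(2*W) = (W² + ½) + 1/(2*W) = (½ + W²) + 1/(2*W) = ½ + W² + 1/(2*W))
(-155 + o(r(-4, 2)))² = (-155 + (1 + (-2 + 4*(-4)) + 2*(-2 + 4*(-4))³)/(2*(-2 + 4*(-4))))² = (-155 + (1 + (-2 - 16) + 2*(-2 - 16)³)/(2*(-2 - 16)))² = (-155 + (½)*(1 - 18 + 2*(-18)³)/(-18))² = (-155 + (½)*(-1/18)*(1 - 18 + 2*(-5832)))² = (-155 + (½)*(-1/18)*(1 - 18 - 11664))² = (-155 + (½)*(-1/18)*(-11681))² = (-155 + 11681/36)² = (6101/36)² = 37222201/1296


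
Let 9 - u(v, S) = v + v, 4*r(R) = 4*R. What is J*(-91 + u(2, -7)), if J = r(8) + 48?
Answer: -4816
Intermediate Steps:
r(R) = R (r(R) = (4*R)/4 = R)
u(v, S) = 9 - 2*v (u(v, S) = 9 - (v + v) = 9 - 2*v)
J = 56 (J = 8 + 48 = 56)
J*(-91 + u(2, -7)) = 56*(-91 + (9 - 2*2)) = 56*(-91 + (9 - 4)) = 56*(-91 + 5) = 56*(-86) = -4816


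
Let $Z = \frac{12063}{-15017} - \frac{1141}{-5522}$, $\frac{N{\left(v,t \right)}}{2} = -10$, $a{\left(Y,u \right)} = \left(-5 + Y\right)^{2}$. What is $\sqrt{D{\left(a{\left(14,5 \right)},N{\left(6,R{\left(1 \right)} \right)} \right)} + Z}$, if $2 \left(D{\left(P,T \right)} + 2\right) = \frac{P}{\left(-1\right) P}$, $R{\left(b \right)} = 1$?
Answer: $\frac{i \sqrt{5323446815398019}}{41461937} \approx 1.7597 i$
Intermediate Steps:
$N{\left(v,t \right)} = -20$ ($N{\left(v,t \right)} = 2 \left(-10\right) = -20$)
$Z = - \frac{49477489}{82923874}$ ($Z = 12063 \left(- \frac{1}{15017}\right) - - \frac{1141}{5522} = - \frac{12063}{15017} + \frac{1141}{5522} = - \frac{49477489}{82923874} \approx -0.59666$)
$D{\left(P,T \right)} = - \frac{5}{2}$ ($D{\left(P,T \right)} = -2 + \frac{P \frac{1}{\left(-1\right) P}}{2} = -2 + \frac{P \left(- \frac{1}{P}\right)}{2} = -2 + \frac{1}{2} \left(-1\right) = -2 - \frac{1}{2} = - \frac{5}{2}$)
$\sqrt{D{\left(a{\left(14,5 \right)},N{\left(6,R{\left(1 \right)} \right)} \right)} + Z} = \sqrt{- \frac{5}{2} - \frac{49477489}{82923874}} = \sqrt{- \frac{128393587}{41461937}} = \frac{i \sqrt{5323446815398019}}{41461937}$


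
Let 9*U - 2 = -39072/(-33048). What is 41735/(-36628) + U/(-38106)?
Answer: -9854708255263/8648743608612 ≈ -1.1394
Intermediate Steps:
U = 4382/12393 (U = 2/9 + (-39072/(-33048))/9 = 2/9 + (-39072*(-1/33048))/9 = 2/9 + (⅑)*(1628/1377) = 2/9 + 1628/12393 = 4382/12393 ≈ 0.35359)
41735/(-36628) + U/(-38106) = 41735/(-36628) + (4382/12393)/(-38106) = 41735*(-1/36628) + (4382/12393)*(-1/38106) = -41735/36628 - 2191/236123829 = -9854708255263/8648743608612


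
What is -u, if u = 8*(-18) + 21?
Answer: 123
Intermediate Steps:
u = -123 (u = -144 + 21 = -123)
-u = -1*(-123) = 123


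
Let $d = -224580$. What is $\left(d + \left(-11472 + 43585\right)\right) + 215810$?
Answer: $23343$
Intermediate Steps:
$\left(d + \left(-11472 + 43585\right)\right) + 215810 = \left(-224580 + \left(-11472 + 43585\right)\right) + 215810 = \left(-224580 + 32113\right) + 215810 = -192467 + 215810 = 23343$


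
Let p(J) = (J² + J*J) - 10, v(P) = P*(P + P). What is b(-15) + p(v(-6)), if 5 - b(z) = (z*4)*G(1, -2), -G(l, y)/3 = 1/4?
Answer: 10318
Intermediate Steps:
G(l, y) = -¾ (G(l, y) = -3/4 = -3*¼ = -¾)
v(P) = 2*P² (v(P) = P*(2*P) = 2*P²)
p(J) = -10 + 2*J² (p(J) = (J² + J²) - 10 = 2*J² - 10 = -10 + 2*J²)
b(z) = 5 + 3*z (b(z) = 5 - z*4*(-3)/4 = 5 - 4*z*(-3)/4 = 5 - (-3)*z = 5 + 3*z)
b(-15) + p(v(-6)) = (5 + 3*(-15)) + (-10 + 2*(2*(-6)²)²) = (5 - 45) + (-10 + 2*(2*36)²) = -40 + (-10 + 2*72²) = -40 + (-10 + 2*5184) = -40 + (-10 + 10368) = -40 + 10358 = 10318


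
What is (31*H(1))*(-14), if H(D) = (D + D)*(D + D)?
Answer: -1736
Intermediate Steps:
H(D) = 4*D² (H(D) = (2*D)*(2*D) = 4*D²)
(31*H(1))*(-14) = (31*(4*1²))*(-14) = (31*(4*1))*(-14) = (31*4)*(-14) = 124*(-14) = -1736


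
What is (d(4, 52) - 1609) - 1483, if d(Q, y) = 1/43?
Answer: -132955/43 ≈ -3092.0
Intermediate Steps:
d(Q, y) = 1/43
(d(4, 52) - 1609) - 1483 = (1/43 - 1609) - 1483 = -69186/43 - 1483 = -132955/43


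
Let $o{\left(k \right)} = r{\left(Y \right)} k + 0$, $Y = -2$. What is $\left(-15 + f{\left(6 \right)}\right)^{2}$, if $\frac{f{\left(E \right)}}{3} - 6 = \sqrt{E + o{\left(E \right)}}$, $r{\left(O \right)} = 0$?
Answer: $63 + 18 \sqrt{6} \approx 107.09$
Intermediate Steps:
$o{\left(k \right)} = 0$ ($o{\left(k \right)} = 0 k + 0 = 0 + 0 = 0$)
$f{\left(E \right)} = 18 + 3 \sqrt{E}$ ($f{\left(E \right)} = 18 + 3 \sqrt{E + 0} = 18 + 3 \sqrt{E}$)
$\left(-15 + f{\left(6 \right)}\right)^{2} = \left(-15 + \left(18 + 3 \sqrt{6}\right)\right)^{2} = \left(3 + 3 \sqrt{6}\right)^{2}$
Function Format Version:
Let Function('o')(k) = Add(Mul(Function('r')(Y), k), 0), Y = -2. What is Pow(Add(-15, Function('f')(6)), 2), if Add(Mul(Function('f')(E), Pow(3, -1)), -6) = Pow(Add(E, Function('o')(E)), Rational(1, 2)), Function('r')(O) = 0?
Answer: Add(63, Mul(18, Pow(6, Rational(1, 2)))) ≈ 107.09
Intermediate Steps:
Function('o')(k) = 0 (Function('o')(k) = Add(Mul(0, k), 0) = Add(0, 0) = 0)
Function('f')(E) = Add(18, Mul(3, Pow(E, Rational(1, 2)))) (Function('f')(E) = Add(18, Mul(3, Pow(Add(E, 0), Rational(1, 2)))) = Add(18, Mul(3, Pow(E, Rational(1, 2)))))
Pow(Add(-15, Function('f')(6)), 2) = Pow(Add(-15, Add(18, Mul(3, Pow(6, Rational(1, 2))))), 2) = Pow(Add(3, Mul(3, Pow(6, Rational(1, 2)))), 2)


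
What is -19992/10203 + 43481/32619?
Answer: -69494135/110937219 ≈ -0.62643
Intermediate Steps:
-19992/10203 + 43481/32619 = -19992*1/10203 + 43481*(1/32619) = -6664/3401 + 43481/32619 = -69494135/110937219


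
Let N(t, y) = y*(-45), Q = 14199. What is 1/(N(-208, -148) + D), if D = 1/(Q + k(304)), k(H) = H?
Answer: 14503/96589981 ≈ 0.00015015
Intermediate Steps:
N(t, y) = -45*y
D = 1/14503 (D = 1/(14199 + 304) = 1/14503 ≈ 6.8951e-5)
1/(N(-208, -148) + D) = 1/(-45*(-148) + 1/14503) = 1/(6660 + 1/14503) = 1/(96589981/14503) = 14503/96589981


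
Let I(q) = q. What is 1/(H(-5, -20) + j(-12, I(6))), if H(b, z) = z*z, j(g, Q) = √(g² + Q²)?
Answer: 20/7991 - 3*√5/79910 ≈ 0.0024189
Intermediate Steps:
j(g, Q) = √(Q² + g²)
H(b, z) = z²
1/(H(-5, -20) + j(-12, I(6))) = 1/((-20)² + √(6² + (-12)²)) = 1/(400 + √(36 + 144)) = 1/(400 + √180) = 1/(400 + 6*√5)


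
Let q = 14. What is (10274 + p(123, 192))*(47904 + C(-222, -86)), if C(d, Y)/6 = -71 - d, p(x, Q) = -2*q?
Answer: 500107260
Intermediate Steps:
p(x, Q) = -28 (p(x, Q) = -2*14 = -28)
C(d, Y) = -426 - 6*d (C(d, Y) = 6*(-71 - d) = -426 - 6*d)
(10274 + p(123, 192))*(47904 + C(-222, -86)) = (10274 - 28)*(47904 + (-426 - 6*(-222))) = 10246*(47904 + (-426 + 1332)) = 10246*(47904 + 906) = 10246*48810 = 500107260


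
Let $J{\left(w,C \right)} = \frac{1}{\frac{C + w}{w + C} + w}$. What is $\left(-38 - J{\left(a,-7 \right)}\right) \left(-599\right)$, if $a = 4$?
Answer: $\frac{114409}{5} \approx 22882.0$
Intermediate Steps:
$J{\left(w,C \right)} = \frac{1}{1 + w}$ ($J{\left(w,C \right)} = \frac{1}{\frac{C + w}{C + w} + w} = \frac{1}{1 + w}$)
$\left(-38 - J{\left(a,-7 \right)}\right) \left(-599\right) = \left(-38 - \frac{1}{1 + 4}\right) \left(-599\right) = \left(-38 - \frac{1}{5}\right) \left(-599\right) = \left(- \frac{191}{5}\right) \left(-599\right) = \frac{114409}{5}$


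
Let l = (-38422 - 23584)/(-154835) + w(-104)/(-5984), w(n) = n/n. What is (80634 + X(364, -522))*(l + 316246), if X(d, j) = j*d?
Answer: -16023980721112381683/463266320 ≈ -3.4589e+10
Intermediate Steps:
X(d, j) = d*j
w(n) = 1
l = 370889069/926532640 (l = (-38422 - 23584)/(-154835) + 1/(-5984) = -62006*(-1/154835) + 1*(-1/5984) = 62006/154835 - 1/5984 = 370889069/926532640 ≈ 0.40030)
(80634 + X(364, -522))*(l + 316246) = (80634 + 364*(-522))*(370889069/926532640 + 316246) = (80634 - 190008)*(293012612158509/926532640) = -109374*293012612158509/926532640 = -16023980721112381683/463266320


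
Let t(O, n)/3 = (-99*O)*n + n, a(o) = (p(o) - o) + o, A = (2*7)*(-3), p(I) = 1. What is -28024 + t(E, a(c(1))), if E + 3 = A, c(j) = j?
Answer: -14656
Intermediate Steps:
A = -42 (A = 14*(-3) = -42)
a(o) = 1 (a(o) = (1 - o) + o = 1)
E = -45 (E = -3 - 42 = -45)
t(O, n) = 3*n - 297*O*n (t(O, n) = 3*((-99*O)*n + n) = 3*(-99*O*n + n) = 3*(n - 99*O*n) = 3*n - 297*O*n)
-28024 + t(E, a(c(1))) = -28024 + 3*1*(1 - 99*(-45)) = -28024 + 3*1*(1 + 4455) = -28024 + 3*1*4456 = -28024 + 13368 = -14656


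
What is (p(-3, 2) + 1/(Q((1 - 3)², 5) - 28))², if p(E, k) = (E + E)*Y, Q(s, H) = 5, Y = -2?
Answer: 75625/529 ≈ 142.96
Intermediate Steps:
p(E, k) = -4*E (p(E, k) = (E + E)*(-2) = (2*E)*(-2) = -4*E)
(p(-3, 2) + 1/(Q((1 - 3)², 5) - 28))² = (-4*(-3) + 1/(5 - 28))² = (12 + 1/(-23))² = (12 - 1/23)² = (275/23)² = 75625/529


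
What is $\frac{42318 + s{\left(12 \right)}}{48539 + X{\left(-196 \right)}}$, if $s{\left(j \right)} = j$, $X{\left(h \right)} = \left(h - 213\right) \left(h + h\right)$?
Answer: $\frac{42330}{208867} \approx 0.20266$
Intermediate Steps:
$X{\left(h \right)} = 2 h \left(-213 + h\right)$ ($X{\left(h \right)} = \left(-213 + h\right) 2 h = 2 h \left(-213 + h\right)$)
$\frac{42318 + s{\left(12 \right)}}{48539 + X{\left(-196 \right)}} = \frac{42318 + 12}{48539 + 2 \left(-196\right) \left(-213 - 196\right)} = \frac{42330}{48539 + 2 \left(-196\right) \left(-409\right)} = \frac{42330}{48539 + 160328} = \frac{42330}{208867}$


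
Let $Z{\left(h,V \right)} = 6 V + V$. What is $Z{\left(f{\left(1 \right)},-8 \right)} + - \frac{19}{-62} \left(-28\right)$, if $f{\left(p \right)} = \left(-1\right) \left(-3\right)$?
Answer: $- \frac{2002}{31} \approx -64.581$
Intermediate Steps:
$f{\left(p \right)} = 3$
$Z{\left(h,V \right)} = 7 V$
$Z{\left(f{\left(1 \right)},-8 \right)} + - \frac{19}{-62} \left(-28\right) = 7 \left(-8\right) + - \frac{19}{-62} \left(-28\right) = -56 + \left(-19\right) \left(- \frac{1}{62}\right) \left(-28\right) = -56 + \frac{19}{62} \left(-28\right) = -56 - \frac{266}{31} = - \frac{2002}{31}$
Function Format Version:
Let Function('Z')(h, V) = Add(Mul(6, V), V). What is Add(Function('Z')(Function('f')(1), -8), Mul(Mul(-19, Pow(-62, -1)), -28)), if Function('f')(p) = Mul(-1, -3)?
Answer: Rational(-2002, 31) ≈ -64.581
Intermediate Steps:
Function('f')(p) = 3
Function('Z')(h, V) = Mul(7, V)
Add(Function('Z')(Function('f')(1), -8), Mul(Mul(-19, Pow(-62, -1)), -28)) = Add(Mul(7, -8), Mul(Mul(-19, Pow(-62, -1)), -28)) = Add(-56, Mul(Mul(-19, Rational(-1, 62)), -28)) = Add(-56, Mul(Rational(19, 62), -28)) = Add(-56, Rational(-266, 31)) = Rational(-2002, 31)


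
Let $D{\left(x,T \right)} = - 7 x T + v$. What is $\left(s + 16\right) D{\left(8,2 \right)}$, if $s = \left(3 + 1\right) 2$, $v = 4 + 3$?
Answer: $-2520$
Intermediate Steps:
$v = 7$
$s = 8$ ($s = 4 \cdot 2 = 8$)
$D{\left(x,T \right)} = 7 - 7 T x$ ($D{\left(x,T \right)} = - 7 x T + 7 = - 7 T x + 7 = 7 - 7 T x$)
$\left(s + 16\right) D{\left(8,2 \right)} = \left(8 + 16\right) \left(7 - 14 \cdot 8\right) = 24 \left(7 - 112\right) = 24 \left(-105\right) = -2520$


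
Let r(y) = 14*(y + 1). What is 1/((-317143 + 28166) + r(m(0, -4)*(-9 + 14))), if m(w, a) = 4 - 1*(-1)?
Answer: -1/288613 ≈ -3.4648e-6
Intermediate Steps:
m(w, a) = 5 (m(w, a) = 4 + 1 = 5)
r(y) = 14 + 14*y (r(y) = 14*(1 + y) = 14 + 14*y)
1/((-317143 + 28166) + r(m(0, -4)*(-9 + 14))) = 1/((-317143 + 28166) + (14 + 14*(5*(-9 + 14)))) = 1/(-288977 + (14 + 14*(5*5))) = 1/(-288977 + (14 + 14*25)) = 1/(-288977 + (14 + 350)) = 1/(-288977 + 364) = 1/(-288613) = -1/288613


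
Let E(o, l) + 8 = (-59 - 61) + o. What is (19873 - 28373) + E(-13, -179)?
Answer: -8641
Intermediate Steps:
E(o, l) = -128 + o (E(o, l) = -8 + ((-59 - 61) + o) = -8 + (-120 + o) = -128 + o)
(19873 - 28373) + E(-13, -179) = (19873 - 28373) + (-128 - 13) = -8500 - 141 = -8641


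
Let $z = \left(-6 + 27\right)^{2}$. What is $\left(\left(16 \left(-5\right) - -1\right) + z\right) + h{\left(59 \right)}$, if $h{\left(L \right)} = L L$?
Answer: $3843$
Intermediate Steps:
$h{\left(L \right)} = L^{2}$
$z = 441$ ($z = 21^{2} = 441$)
$\left(\left(16 \left(-5\right) - -1\right) + z\right) + h{\left(59 \right)} = \left(\left(16 \left(-5\right) - -1\right) + 441\right) + 59^{2} = \left(\left(-80 + \left(-3 + 4\right)\right) + 441\right) + 3481 = \left(\left(-80 + 1\right) + 441\right) + 3481 = \left(-79 + 441\right) + 3481 = 362 + 3481 = 3843$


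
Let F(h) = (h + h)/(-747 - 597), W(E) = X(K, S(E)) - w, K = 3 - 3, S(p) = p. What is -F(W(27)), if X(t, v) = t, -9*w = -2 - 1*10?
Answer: -1/504 ≈ -0.0019841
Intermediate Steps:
w = 4/3 (w = -(-2 - 1*10)/9 = -(-2 - 10)/9 = -⅑*(-12) = 4/3 ≈ 1.3333)
K = 0
W(E) = -4/3 (W(E) = 0 - 1*4/3 = 0 - 4/3 = -4/3)
F(h) = -h/672 (F(h) = (2*h)/(-1344) = (2*h)*(-1/1344) = -h/672)
-F(W(27)) = -(-1)*(-4)/(672*3) = -1*1/504 = -1/504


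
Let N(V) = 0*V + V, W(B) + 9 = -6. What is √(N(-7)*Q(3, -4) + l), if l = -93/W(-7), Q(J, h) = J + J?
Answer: I*√895/5 ≈ 5.9833*I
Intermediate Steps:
Q(J, h) = 2*J
W(B) = -15 (W(B) = -9 - 6 = -15)
N(V) = V (N(V) = 0 + V = V)
l = 31/5 (l = -93/(-15) = -93*(-1/15) = 31/5 ≈ 6.2000)
√(N(-7)*Q(3, -4) + l) = √(-14*3 + 31/5) = √(-7*6 + 31/5) = √(-42 + 31/5) = √(-179/5) = I*√895/5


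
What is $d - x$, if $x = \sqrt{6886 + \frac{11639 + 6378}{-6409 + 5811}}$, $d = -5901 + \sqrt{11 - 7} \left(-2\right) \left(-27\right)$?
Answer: $-5793 - \frac{\sqrt{2451686978}}{598} \approx -5875.8$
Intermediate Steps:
$d = -5793$ ($d = -5901 + \sqrt{4} \left(-2\right) \left(-27\right) = -5901 + 2 \left(-2\right) \left(-27\right) = -5901 - -108 = -5901 + 108 = -5793$)
$x = \frac{\sqrt{2451686978}}{598}$ ($x = \sqrt{6886 + \frac{18017}{-598}} = \sqrt{6886 + 18017 \left(- \frac{1}{598}\right)} = \sqrt{6886 - \frac{18017}{598}} = \sqrt{\frac{4099811}{598}} = \frac{\sqrt{2451686978}}{598} \approx 82.8$)
$d - x = -5793 - \frac{\sqrt{2451686978}}{598}$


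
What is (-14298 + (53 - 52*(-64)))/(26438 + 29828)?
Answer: -10917/56266 ≈ -0.19402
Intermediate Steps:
(-14298 + (53 - 52*(-64)))/(26438 + 29828) = (-14298 + (53 + 3328))/56266 = (-14298 + 3381)*(1/56266) = -10917*1/56266 = -10917/56266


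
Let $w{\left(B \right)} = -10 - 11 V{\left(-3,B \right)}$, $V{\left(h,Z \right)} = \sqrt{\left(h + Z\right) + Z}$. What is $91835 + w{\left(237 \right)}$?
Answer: $91825 - 11 \sqrt{471} \approx 91586.0$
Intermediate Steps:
$V{\left(h,Z \right)} = \sqrt{h + 2 Z}$ ($V{\left(h,Z \right)} = \sqrt{\left(Z + h\right) + Z} = \sqrt{h + 2 Z}$)
$w{\left(B \right)} = -10 - 11 \sqrt{-3 + 2 B}$
$91835 + w{\left(237 \right)} = 91835 - \left(10 + 11 \sqrt{-3 + 2 \cdot 237}\right) = 91835 - \left(10 + 11 \sqrt{-3 + 474}\right) = 91835 - \left(10 + 11 \sqrt{471}\right) = 91825 - 11 \sqrt{471}$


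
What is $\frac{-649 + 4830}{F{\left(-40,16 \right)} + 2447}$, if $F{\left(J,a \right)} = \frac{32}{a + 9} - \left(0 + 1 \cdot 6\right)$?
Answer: $\frac{104525}{61057} \approx 1.7119$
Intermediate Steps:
$F{\left(J,a \right)} = -6 + \frac{32}{9 + a}$ ($F{\left(J,a \right)} = \frac{32}{9 + a} - \left(0 + 6\right) = \frac{32}{9 + a} - 6 = -6 + \frac{32}{9 + a}$)
$\frac{-649 + 4830}{F{\left(-40,16 \right)} + 2447} = \frac{-649 + 4830}{\frac{2 \left(-11 - 48\right)}{9 + 16} + 2447} = \frac{4181}{\frac{2 \left(-11 - 48\right)}{25} + 2447} = \frac{4181}{2 \cdot \frac{1}{25} \left(-59\right) + 2447} = \frac{4181}{- \frac{118}{25} + 2447} = \frac{4181}{\frac{61057}{25}} = 4181 \cdot \frac{25}{61057} = \frac{104525}{61057}$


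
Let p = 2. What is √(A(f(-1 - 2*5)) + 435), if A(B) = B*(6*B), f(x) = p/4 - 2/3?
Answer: √15666/6 ≈ 20.861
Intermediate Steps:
f(x) = -⅙ (f(x) = 2/4 - 2/3 = 2*(¼) - 2*⅓ = ½ - ⅔ = -⅙)
A(B) = 6*B²
√(A(f(-1 - 2*5)) + 435) = √(6*(-⅙)² + 435) = √(6*(1/36) + 435) = √(⅙ + 435) = √(2611/6) = √15666/6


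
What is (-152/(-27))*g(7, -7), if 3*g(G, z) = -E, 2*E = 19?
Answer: -1444/81 ≈ -17.827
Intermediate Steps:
E = 19/2 (E = (½)*19 = 19/2 ≈ 9.5000)
g(G, z) = -19/6 (g(G, z) = (-1*19/2)/3 = (⅓)*(-19/2) = -19/6)
(-152/(-27))*g(7, -7) = -152/(-27)*(-19/6) = -152*(-1/27)*(-19/6) = (152/27)*(-19/6) = -1444/81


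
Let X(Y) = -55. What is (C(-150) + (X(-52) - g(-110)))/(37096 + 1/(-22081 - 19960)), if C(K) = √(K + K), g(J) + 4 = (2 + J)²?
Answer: -98502063/311910587 + 84082*I*√3/311910587 ≈ -0.3158 + 0.00046691*I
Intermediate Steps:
g(J) = -4 + (2 + J)²
C(K) = √2*√K (C(K) = √(2*K) = √2*√K)
(C(-150) + (X(-52) - g(-110)))/(37096 + 1/(-22081 - 19960)) = (√2*√(-150) + (-55 - (-110)*(4 - 110)))/(37096 + 1/(-22081 - 19960)) = (√2*(5*I*√6) + (-55 - (-110)*(-106)))/(37096 + 1/(-42041)) = (10*I*√3 + (-55 - 1*11660))/(37096 - 1/42041) = (10*I*√3 + (-55 - 11660))/(1559552935/42041) = (10*I*√3 - 11715)*(42041/1559552935) = (-11715 + 10*I*√3)*(42041/1559552935) = -98502063/311910587 + 84082*I*√3/311910587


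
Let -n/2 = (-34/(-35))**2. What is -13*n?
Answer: 30056/1225 ≈ 24.536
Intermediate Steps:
n = -2312/1225 (n = -2*(-34/(-35))**2 = -2*(-34*(-1/35))**2 = -2*(34/35)**2 = -2*1156/1225 = -2312/1225 ≈ -1.8873)
-13*n = -13*(-2312/1225) = 30056/1225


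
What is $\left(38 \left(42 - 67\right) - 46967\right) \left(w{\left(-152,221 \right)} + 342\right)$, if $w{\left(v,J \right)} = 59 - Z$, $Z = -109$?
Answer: $-24437670$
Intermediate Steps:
$w{\left(v,J \right)} = 168$ ($w{\left(v,J \right)} = 59 - -109 = 59 + 109 = 168$)
$\left(38 \left(42 - 67\right) - 46967\right) \left(w{\left(-152,221 \right)} + 342\right) = \left(38 \left(42 - 67\right) - 46967\right) \left(168 + 342\right) = \left(38 \left(-25\right) - 46967\right) 510 = \left(-950 - 46967\right) 510 = \left(-47917\right) 510 = -24437670$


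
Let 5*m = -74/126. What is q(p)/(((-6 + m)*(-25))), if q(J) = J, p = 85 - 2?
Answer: 5229/9635 ≈ 0.54271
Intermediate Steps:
m = -37/315 (m = (-74/126)/5 = (-74*1/126)/5 = (⅕)*(-37/63) = -37/315 ≈ -0.11746)
p = 83
q(p)/(((-6 + m)*(-25))) = 83/(((-6 - 37/315)*(-25))) = 83/((-1927/315*(-25))) = 83/(9635/63) = 83*(63/9635) = 5229/9635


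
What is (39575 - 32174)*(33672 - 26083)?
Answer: 56166189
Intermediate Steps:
(39575 - 32174)*(33672 - 26083) = 7401*7589 = 56166189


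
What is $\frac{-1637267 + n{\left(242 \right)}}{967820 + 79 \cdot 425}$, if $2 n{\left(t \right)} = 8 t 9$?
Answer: $- \frac{325711}{200279} \approx -1.6263$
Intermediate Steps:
$n{\left(t \right)} = 36 t$ ($n{\left(t \right)} = \frac{8 t 9}{2} = \frac{72 t}{2} = 36 t$)
$\frac{-1637267 + n{\left(242 \right)}}{967820 + 79 \cdot 425} = \frac{-1637267 + 36 \cdot 242}{967820 + 79 \cdot 425} = \frac{-1637267 + 8712}{967820 + 33575} = - \frac{1628555}{1001395} = \left(-1628555\right) \frac{1}{1001395} = - \frac{325711}{200279}$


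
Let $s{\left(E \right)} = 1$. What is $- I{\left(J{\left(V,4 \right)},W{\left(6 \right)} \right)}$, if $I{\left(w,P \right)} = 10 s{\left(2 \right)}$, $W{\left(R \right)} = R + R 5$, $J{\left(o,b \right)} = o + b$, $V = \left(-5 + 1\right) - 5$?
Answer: $-10$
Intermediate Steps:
$V = -9$ ($V = -4 - 5 = -9$)
$J{\left(o,b \right)} = b + o$
$W{\left(R \right)} = 6 R$ ($W{\left(R \right)} = R + 5 R = 6 R$)
$I{\left(w,P \right)} = 10$ ($I{\left(w,P \right)} = 10 \cdot 1 = 10$)
$- I{\left(J{\left(V,4 \right)},W{\left(6 \right)} \right)} = \left(-1\right) 10 = -10$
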